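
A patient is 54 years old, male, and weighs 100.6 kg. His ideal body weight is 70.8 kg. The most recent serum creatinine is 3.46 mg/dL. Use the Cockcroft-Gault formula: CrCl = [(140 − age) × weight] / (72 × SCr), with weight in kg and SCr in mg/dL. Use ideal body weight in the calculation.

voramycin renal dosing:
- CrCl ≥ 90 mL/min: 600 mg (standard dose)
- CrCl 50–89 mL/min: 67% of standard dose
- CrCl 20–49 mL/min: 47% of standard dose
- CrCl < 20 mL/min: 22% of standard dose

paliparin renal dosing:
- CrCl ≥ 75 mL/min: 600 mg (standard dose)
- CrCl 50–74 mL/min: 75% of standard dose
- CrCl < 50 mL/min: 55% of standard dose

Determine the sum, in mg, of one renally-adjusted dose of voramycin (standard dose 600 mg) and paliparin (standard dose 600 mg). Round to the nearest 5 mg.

CrCl = (140 − 54) × 70.8 / (72 × 3.46) = 6088.8 / 249.12 ≈ 24.4 mL/min
CrCl ≈ 24 mL/min.
voramycin: 20–49 mL/min → 47% of 600 mg = 282 mg.
paliparin: < 50 mL/min → 55% of 600 mg = 330 mg.
Total = 282 + 330 = 612 mg.

610 mg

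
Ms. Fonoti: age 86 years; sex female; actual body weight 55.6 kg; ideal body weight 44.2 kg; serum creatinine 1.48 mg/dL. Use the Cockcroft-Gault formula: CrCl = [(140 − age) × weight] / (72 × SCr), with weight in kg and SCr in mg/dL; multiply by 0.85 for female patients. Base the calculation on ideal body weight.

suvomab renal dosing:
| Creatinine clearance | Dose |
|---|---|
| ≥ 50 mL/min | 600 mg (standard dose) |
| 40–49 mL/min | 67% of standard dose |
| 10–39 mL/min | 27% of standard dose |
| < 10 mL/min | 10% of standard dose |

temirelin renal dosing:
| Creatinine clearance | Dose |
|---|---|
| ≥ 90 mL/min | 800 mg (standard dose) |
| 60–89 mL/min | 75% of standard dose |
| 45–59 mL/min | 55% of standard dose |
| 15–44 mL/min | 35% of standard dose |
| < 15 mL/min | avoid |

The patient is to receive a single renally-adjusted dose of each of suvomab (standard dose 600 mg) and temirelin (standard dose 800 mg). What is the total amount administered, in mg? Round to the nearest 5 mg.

440 mg

CrCl = (140 − 86) × 44.2 / (72 × 1.48) × 0.85 = 2386.8 / 106.56 × 0.85 ≈ 19.0 mL/min
CrCl ≈ 19 mL/min.
suvomab: 10–39 mL/min → 27% of 600 mg = 162 mg.
temirelin: 15–44 mL/min → 35% of 800 mg = 280 mg.
Total = 162 + 280 = 442 mg.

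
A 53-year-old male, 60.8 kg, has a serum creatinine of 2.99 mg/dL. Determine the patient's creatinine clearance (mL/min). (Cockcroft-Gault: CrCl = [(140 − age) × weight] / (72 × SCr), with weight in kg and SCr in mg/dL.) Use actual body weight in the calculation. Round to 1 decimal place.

24.6 mL/min

CrCl = (140 − 53) × 60.8 / (72 × 2.99) = 5289.6 / 215.28 ≈ 24.6 mL/min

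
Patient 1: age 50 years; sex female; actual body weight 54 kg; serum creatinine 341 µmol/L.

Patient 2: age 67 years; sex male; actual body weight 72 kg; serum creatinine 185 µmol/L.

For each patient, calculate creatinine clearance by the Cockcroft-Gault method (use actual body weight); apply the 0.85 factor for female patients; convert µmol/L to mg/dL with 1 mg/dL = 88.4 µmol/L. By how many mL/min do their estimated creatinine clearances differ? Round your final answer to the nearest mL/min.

Patient 1: SCr = 341 / 88.4 = 3.857 mg/dL
Patient 1: CrCl = (140 − 50) × 54 / (72 × 3.857) × 0.85 = 4860.0 / 277.70 × 0.85 ≈ 14.9 mL/min
Patient 2: SCr = 185 / 88.4 = 2.093 mg/dL
Patient 2: CrCl = (140 − 67) × 72 / (72 × 2.093) = 5256.0 / 150.70 ≈ 34.9 mL/min
|14.9 − 34.9| = 20.0 mL/min

20 mL/min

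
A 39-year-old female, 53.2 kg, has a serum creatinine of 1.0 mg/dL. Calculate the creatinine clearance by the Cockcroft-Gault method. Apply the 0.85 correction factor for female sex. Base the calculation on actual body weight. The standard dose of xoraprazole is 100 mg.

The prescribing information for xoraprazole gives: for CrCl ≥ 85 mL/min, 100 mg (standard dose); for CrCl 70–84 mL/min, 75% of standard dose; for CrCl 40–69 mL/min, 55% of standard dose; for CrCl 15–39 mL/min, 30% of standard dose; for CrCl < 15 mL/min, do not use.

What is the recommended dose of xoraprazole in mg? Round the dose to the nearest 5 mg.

55 mg

CrCl = (140 − 39) × 53.2 / (72 × 1) × 0.85 = 5373.2 / 72.00 × 0.85 ≈ 63.4 mL/min
CrCl ≈ 63 mL/min → bracket 40–69 mL/min.
55% of 100 mg = 55 mg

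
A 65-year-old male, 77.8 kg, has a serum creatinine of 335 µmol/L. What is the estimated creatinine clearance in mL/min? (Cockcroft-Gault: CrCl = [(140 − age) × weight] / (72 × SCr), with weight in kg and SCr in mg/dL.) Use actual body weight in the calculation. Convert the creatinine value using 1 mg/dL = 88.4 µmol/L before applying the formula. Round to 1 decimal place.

21.4 mL/min

SCr = 335 / 88.4 = 3.79 mg/dL
CrCl = (140 − 65) × 77.8 / (72 × 3.79) = 5835.0 / 272.88 ≈ 21.4 mL/min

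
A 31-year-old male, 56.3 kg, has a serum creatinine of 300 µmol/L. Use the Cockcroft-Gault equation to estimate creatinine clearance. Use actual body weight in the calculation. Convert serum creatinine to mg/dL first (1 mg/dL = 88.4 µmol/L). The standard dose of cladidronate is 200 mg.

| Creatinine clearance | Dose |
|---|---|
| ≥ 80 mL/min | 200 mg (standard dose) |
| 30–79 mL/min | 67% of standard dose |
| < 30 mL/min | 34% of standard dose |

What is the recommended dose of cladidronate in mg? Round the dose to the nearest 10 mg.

SCr = 300 / 88.4 = 3.394 mg/dL
CrCl = (140 − 31) × 56.3 / (72 × 3.394) = 6136.7 / 244.37 ≈ 25.1 mL/min
CrCl ≈ 25 mL/min → bracket < 30 mL/min.
34% of 200 mg = 68 mg → 70 mg

70 mg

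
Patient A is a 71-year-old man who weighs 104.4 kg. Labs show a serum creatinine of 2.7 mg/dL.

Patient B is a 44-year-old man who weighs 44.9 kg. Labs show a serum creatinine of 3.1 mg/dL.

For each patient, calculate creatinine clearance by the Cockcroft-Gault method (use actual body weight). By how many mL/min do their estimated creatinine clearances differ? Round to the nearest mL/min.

18 mL/min

Patient A: CrCl = (140 − 71) × 104.4 / (72 × 2.7) = 7203.6 / 194.40 ≈ 37.1 mL/min
Patient B: CrCl = (140 − 44) × 44.9 / (72 × 3.1) = 4310.4 / 223.20 ≈ 19.3 mL/min
|37.1 − 19.3| = 17.8 mL/min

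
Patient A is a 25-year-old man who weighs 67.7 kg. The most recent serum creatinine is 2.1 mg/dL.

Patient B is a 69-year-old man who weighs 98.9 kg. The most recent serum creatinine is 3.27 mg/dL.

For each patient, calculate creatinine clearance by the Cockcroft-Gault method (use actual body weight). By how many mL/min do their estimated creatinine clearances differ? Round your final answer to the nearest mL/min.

22 mL/min

Patient A: CrCl = (140 − 25) × 67.7 / (72 × 2.1) = 7785.5 / 151.20 ≈ 51.5 mL/min
Patient B: CrCl = (140 − 69) × 98.9 / (72 × 3.27) = 7021.9 / 235.44 ≈ 29.8 mL/min
|51.5 − 29.8| = 21.7 mL/min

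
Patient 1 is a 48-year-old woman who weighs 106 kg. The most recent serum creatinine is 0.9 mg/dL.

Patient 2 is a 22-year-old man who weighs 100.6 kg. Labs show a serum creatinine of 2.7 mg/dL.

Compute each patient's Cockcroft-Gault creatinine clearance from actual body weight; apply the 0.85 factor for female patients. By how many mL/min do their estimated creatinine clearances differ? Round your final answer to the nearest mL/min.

Patient 1: CrCl = (140 − 48) × 106 / (72 × 0.9) × 0.85 = 9752.0 / 64.80 × 0.85 ≈ 127.9 mL/min
Patient 2: CrCl = (140 − 22) × 100.6 / (72 × 2.7) = 11870.8 / 194.40 ≈ 61.1 mL/min
|127.9 − 61.1| = 66.8 mL/min

67 mL/min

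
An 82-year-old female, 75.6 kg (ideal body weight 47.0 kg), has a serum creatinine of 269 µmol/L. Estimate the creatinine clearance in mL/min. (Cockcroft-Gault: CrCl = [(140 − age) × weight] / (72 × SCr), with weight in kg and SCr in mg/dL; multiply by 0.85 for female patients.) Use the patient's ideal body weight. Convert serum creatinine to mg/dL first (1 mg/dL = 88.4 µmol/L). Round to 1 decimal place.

SCr = 269 / 88.4 = 3.043 mg/dL
CrCl = (140 − 82) × 47 / (72 × 3.043) × 0.85 = 2726.0 / 219.10 × 0.85 ≈ 10.6 mL/min

10.6 mL/min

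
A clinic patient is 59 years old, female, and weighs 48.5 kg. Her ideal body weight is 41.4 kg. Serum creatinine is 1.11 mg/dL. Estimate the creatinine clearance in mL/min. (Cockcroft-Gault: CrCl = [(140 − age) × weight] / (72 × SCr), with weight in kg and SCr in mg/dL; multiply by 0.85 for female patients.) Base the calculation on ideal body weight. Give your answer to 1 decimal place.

35.7 mL/min

CrCl = (140 − 59) × 41.4 / (72 × 1.11) × 0.85 = 3353.4 / 79.92 × 0.85 ≈ 35.7 mL/min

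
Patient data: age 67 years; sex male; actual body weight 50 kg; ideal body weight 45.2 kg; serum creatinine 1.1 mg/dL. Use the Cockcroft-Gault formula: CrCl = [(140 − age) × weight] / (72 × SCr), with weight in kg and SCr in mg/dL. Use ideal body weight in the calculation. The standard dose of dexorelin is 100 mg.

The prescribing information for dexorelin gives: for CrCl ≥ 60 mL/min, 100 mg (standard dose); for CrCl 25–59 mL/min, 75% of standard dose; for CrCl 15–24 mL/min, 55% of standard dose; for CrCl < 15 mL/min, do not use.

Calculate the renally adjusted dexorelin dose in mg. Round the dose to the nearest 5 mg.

75 mg

CrCl = (140 − 67) × 45.2 / (72 × 1.1) = 3299.6 / 79.20 ≈ 41.7 mL/min
CrCl ≈ 42 mL/min → bracket 25–59 mL/min.
75% of 100 mg = 75 mg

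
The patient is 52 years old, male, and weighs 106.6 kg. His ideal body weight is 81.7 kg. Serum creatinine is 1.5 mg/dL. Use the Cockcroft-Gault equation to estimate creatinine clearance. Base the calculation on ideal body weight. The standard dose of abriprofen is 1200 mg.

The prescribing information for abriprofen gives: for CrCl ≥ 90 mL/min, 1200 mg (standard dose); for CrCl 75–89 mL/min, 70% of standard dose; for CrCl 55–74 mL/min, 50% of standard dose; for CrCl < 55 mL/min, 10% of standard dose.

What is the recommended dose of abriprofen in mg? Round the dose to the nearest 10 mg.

CrCl = (140 − 52) × 81.7 / (72 × 1.5) = 7189.6 / 108.00 ≈ 66.6 mL/min
CrCl ≈ 67 mL/min → bracket 55–74 mL/min.
50% of 1200 mg = 600 mg

600 mg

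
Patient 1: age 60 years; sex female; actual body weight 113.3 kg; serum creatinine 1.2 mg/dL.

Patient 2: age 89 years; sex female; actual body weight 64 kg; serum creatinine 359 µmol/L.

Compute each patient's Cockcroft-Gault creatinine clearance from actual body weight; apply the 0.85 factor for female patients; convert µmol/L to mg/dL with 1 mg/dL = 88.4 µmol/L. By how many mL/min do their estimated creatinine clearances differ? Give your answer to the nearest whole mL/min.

Patient 1: CrCl = (140 − 60) × 113.3 / (72 × 1.2) × 0.85 = 9064.0 / 86.40 × 0.85 ≈ 89.2 mL/min
Patient 2: SCr = 359 / 88.4 = 4.061 mg/dL
Patient 2: CrCl = (140 − 89) × 64 / (72 × 4.061) × 0.85 = 3264.0 / 292.39 × 0.85 ≈ 9.5 mL/min
|89.2 − 9.5| = 79.7 mL/min

80 mL/min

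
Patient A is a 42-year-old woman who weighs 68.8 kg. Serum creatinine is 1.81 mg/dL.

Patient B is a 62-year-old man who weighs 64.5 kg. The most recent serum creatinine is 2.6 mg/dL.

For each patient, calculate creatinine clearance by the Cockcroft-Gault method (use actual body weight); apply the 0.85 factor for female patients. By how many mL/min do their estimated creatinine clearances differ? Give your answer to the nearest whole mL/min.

17 mL/min

Patient A: CrCl = (140 − 42) × 68.8 / (72 × 1.81) × 0.85 = 6742.4 / 130.32 × 0.85 ≈ 44.0 mL/min
Patient B: CrCl = (140 − 62) × 64.5 / (72 × 2.6) = 5031.0 / 187.20 ≈ 26.9 mL/min
|44.0 − 26.9| = 17.1 mL/min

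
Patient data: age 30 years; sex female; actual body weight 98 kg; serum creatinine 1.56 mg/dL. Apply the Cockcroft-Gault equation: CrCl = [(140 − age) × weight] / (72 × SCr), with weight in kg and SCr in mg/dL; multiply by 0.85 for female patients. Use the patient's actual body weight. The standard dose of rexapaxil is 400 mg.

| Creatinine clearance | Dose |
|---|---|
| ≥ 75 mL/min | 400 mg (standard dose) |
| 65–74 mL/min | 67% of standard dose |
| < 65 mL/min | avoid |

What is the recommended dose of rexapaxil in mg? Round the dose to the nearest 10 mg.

CrCl = (140 − 30) × 98 / (72 × 1.56) × 0.85 = 10780.0 / 112.32 × 0.85 ≈ 81.6 mL/min
CrCl ≈ 82 mL/min → bracket ≥ 75 mL/min.
100% of 400 mg = 400 mg

400 mg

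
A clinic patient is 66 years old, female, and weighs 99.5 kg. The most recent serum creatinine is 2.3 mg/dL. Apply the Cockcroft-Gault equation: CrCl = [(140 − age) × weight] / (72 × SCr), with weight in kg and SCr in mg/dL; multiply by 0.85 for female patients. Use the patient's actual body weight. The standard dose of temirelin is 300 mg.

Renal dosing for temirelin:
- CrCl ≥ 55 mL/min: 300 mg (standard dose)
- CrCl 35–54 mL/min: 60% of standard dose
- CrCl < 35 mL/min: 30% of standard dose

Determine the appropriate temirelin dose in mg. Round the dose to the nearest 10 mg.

CrCl = (140 − 66) × 99.5 / (72 × 2.3) × 0.85 = 7363.0 / 165.60 × 0.85 ≈ 37.8 mL/min
CrCl ≈ 38 mL/min → bracket 35–54 mL/min.
60% of 300 mg = 180 mg

180 mg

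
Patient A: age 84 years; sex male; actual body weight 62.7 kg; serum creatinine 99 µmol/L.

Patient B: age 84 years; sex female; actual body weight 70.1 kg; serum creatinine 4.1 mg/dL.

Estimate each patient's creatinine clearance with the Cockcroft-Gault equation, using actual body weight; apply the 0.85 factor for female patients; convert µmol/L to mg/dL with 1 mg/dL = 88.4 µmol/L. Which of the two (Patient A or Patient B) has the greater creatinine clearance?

Patient A

Patient A: SCr = 99 / 88.4 = 1.12 mg/dL
Patient A: CrCl = (140 − 84) × 62.7 / (72 × 1.12) = 3511.2 / 80.64 ≈ 43.5 mL/min
Patient B: CrCl = (140 − 84) × 70.1 / (72 × 4.1) × 0.85 = 3925.6 / 295.20 × 0.85 ≈ 11.3 mL/min
43.5 vs 11.3 mL/min → Patient A is higher.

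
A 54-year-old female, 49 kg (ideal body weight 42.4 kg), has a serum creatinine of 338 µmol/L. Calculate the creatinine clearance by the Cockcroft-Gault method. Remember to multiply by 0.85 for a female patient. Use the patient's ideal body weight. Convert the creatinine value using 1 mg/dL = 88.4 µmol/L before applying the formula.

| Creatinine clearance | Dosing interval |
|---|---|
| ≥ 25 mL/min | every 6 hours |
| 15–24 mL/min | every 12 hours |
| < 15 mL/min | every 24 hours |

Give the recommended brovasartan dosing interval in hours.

SCr = 338 / 88.4 = 3.824 mg/dL
CrCl = (140 − 54) × 42.4 / (72 × 3.824) × 0.85 = 3646.4 / 275.33 × 0.85 ≈ 11.3 mL/min
CrCl ≈ 11 mL/min → bracket < 15 mL/min → every 24 hours.

every 24 hours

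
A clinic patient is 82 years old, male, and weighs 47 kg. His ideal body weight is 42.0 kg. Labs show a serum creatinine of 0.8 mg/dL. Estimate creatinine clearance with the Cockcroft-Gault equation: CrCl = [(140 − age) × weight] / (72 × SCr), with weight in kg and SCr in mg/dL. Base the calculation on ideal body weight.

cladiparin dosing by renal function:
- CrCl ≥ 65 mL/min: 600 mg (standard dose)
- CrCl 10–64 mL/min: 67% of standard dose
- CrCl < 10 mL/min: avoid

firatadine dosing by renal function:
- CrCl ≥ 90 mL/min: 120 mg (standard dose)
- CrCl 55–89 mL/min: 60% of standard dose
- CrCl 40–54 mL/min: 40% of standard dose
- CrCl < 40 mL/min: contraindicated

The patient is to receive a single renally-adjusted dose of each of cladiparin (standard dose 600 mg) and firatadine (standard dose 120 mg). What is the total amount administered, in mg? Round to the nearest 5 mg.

450 mg

CrCl = (140 − 82) × 42 / (72 × 0.8) = 2436.0 / 57.60 ≈ 42.3 mL/min
CrCl ≈ 42 mL/min.
cladiparin: 10–64 mL/min → 67% of 600 mg = 402 mg.
firatadine: 40–54 mL/min → 40% of 120 mg = 48 mg.
Total = 402 + 48 = 450 mg.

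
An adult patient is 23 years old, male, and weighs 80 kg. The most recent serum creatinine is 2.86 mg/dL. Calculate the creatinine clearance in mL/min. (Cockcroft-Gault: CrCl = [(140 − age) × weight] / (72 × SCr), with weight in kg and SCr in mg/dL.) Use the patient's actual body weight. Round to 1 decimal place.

CrCl = (140 − 23) × 80 / (72 × 2.86) = 9360.0 / 205.92 ≈ 45.5 mL/min

45.5 mL/min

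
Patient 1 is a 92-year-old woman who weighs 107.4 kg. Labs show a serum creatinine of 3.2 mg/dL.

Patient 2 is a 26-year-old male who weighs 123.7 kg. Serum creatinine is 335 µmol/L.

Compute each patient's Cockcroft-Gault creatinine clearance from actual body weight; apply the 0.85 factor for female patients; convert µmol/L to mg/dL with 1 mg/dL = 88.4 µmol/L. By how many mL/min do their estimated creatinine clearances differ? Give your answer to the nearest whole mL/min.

33 mL/min

Patient 1: CrCl = (140 − 92) × 107.4 / (72 × 3.2) × 0.85 = 5155.2 / 230.40 × 0.85 ≈ 19.0 mL/min
Patient 2: SCr = 335 / 88.4 = 3.79 mg/dL
Patient 2: CrCl = (140 − 26) × 123.7 / (72 × 3.79) = 14101.8 / 272.88 ≈ 51.7 mL/min
|19.0 − 51.7| = 32.7 mL/min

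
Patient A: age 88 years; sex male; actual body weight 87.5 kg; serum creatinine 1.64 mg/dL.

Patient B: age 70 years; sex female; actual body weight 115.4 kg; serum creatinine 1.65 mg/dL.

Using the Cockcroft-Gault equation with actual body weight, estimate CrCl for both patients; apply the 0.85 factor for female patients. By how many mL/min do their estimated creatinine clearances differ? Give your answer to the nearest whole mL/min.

19 mL/min

Patient A: CrCl = (140 − 88) × 87.5 / (72 × 1.64) = 4550.0 / 118.08 ≈ 38.5 mL/min
Patient B: CrCl = (140 − 70) × 115.4 / (72 × 1.65) × 0.85 = 8078.0 / 118.80 × 0.85 ≈ 57.8 mL/min
|38.5 − 57.8| = 19.3 mL/min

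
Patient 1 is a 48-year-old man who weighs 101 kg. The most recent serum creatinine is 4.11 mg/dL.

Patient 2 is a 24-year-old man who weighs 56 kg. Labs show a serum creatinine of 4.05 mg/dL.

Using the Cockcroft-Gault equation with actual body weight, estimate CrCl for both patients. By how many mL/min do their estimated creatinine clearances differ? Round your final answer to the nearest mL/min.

9 mL/min

Patient 1: CrCl = (140 − 48) × 101 / (72 × 4.11) = 9292.0 / 295.92 ≈ 31.4 mL/min
Patient 2: CrCl = (140 − 24) × 56 / (72 × 4.05) = 6496.0 / 291.60 ≈ 22.3 mL/min
|31.4 − 22.3| = 9.1 mL/min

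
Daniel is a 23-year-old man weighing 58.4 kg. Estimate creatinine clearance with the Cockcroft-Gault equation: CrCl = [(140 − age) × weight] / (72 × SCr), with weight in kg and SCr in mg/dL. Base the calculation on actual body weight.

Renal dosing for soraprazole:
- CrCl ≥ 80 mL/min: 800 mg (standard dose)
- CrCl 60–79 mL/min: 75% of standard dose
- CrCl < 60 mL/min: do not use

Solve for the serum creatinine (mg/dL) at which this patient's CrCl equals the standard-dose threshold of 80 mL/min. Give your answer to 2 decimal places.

Standard dose requires CrCl ≥ 80 mL/min.
Set (140 − 23) × 58.4 / (72 × SCr) = 80
SCr = (140 − 23) × 58.4 / (72 × 80) = 1.186 mg/dL

1.19 mg/dL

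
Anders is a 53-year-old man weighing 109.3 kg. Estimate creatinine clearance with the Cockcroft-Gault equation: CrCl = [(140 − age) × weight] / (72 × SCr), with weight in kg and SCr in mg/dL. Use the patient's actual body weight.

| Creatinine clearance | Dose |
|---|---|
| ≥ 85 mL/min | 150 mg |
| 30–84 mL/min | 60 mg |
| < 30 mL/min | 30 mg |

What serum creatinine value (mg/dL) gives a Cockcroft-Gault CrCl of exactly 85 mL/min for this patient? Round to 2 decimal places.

1.55 mg/dL

Standard dose requires CrCl ≥ 85 mL/min.
Set (140 − 53) × 109.3 / (72 × SCr) = 85
SCr = (140 − 53) × 109.3 / (72 × 85) = 1.554 mg/dL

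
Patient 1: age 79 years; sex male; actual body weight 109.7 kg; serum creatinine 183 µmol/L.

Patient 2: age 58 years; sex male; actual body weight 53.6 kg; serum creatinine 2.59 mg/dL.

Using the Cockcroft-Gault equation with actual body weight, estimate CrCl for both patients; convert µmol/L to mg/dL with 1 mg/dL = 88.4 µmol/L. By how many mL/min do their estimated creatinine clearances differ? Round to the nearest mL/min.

Patient 1: SCr = 183 / 88.4 = 2.07 mg/dL
Patient 1: CrCl = (140 − 79) × 109.7 / (72 × 2.07) = 6691.7 / 149.04 ≈ 44.9 mL/min
Patient 2: CrCl = (140 − 58) × 53.6 / (72 × 2.59) = 4395.2 / 186.48 ≈ 23.6 mL/min
|44.9 − 23.6| = 21.3 mL/min

21 mL/min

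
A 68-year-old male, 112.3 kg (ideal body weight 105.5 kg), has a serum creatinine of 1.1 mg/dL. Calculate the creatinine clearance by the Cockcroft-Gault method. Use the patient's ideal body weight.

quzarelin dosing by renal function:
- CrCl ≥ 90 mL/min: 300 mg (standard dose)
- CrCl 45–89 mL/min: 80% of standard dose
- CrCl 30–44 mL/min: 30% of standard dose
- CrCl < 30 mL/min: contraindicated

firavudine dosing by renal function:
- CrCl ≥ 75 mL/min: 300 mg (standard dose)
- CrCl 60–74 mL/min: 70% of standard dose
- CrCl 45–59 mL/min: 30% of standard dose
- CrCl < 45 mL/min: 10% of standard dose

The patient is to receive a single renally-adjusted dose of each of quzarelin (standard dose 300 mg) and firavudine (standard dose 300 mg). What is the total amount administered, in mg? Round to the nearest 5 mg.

CrCl = (140 − 68) × 105.5 / (72 × 1.1) = 7596.0 / 79.20 ≈ 95.9 mL/min
CrCl ≈ 96 mL/min.
quzarelin: ≥ 90 mL/min → 100% of 300 mg = 300 mg.
firavudine: ≥ 75 mL/min → 100% of 300 mg = 300 mg.
Total = 300 + 300 = 600 mg.

600 mg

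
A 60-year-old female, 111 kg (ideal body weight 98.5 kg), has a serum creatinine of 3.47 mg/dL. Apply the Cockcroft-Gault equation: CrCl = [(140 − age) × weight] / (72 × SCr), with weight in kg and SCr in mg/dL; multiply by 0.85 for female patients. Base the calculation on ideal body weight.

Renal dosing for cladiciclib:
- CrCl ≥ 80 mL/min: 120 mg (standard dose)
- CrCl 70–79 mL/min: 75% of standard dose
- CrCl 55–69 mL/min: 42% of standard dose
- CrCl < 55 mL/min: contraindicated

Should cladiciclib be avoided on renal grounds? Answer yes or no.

yes

CrCl = (140 − 60) × 98.5 / (72 × 3.47) × 0.85 = 7880.0 / 249.84 × 0.85 ≈ 26.8 mL/min
CrCl ≈ 27 mL/min, which is < 55 mL/min.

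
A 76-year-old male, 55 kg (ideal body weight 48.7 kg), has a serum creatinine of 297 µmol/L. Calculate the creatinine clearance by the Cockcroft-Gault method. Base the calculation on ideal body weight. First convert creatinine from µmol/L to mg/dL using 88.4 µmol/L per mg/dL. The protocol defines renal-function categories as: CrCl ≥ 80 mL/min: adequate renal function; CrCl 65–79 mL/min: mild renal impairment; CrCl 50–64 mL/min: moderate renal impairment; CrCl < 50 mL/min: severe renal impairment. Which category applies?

SCr = 297 / 88.4 = 3.36 mg/dL
CrCl = (140 − 76) × 48.7 / (72 × 3.36) = 3116.8 / 241.92 ≈ 12.9 mL/min
13 mL/min falls in the 'severe renal impairment' range.

severe renal impairment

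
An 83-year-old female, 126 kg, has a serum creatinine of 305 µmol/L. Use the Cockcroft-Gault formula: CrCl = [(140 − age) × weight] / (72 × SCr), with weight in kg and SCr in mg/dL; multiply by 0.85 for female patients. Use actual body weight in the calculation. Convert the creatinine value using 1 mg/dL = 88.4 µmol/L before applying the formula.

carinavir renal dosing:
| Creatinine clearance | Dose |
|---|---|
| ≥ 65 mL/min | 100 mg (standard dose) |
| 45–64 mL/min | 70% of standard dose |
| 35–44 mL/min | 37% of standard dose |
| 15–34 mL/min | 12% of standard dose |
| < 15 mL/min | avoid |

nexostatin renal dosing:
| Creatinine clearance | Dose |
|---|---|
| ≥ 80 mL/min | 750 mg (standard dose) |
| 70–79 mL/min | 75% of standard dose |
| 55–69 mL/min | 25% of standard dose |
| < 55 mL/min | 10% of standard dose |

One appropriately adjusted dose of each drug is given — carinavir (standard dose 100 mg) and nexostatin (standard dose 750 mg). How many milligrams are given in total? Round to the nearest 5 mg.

SCr = 305 / 88.4 = 3.45 mg/dL
CrCl = (140 − 83) × 126 / (72 × 3.45) × 0.85 = 7182.0 / 248.40 × 0.85 ≈ 24.6 mL/min
CrCl ≈ 25 mL/min.
carinavir: 15–34 mL/min → 12% of 100 mg = 12 mg.
nexostatin: < 55 mL/min → 10% of 750 mg = 75 mg.
Total = 12 + 75 = 87 mg.

85 mg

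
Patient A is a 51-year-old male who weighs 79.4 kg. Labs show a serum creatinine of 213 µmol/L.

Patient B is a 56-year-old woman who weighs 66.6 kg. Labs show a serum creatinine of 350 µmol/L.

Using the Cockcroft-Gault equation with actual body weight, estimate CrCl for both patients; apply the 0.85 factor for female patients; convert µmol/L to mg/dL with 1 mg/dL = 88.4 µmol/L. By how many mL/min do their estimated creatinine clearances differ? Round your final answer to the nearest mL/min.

Patient A: SCr = 213 / 88.4 = 2.41 mg/dL
Patient A: CrCl = (140 − 51) × 79.4 / (72 × 2.41) = 7066.6 / 173.52 ≈ 40.7 mL/min
Patient B: SCr = 350 / 88.4 = 3.959 mg/dL
Patient B: CrCl = (140 − 56) × 66.6 / (72 × 3.959) × 0.85 = 5594.4 / 285.05 × 0.85 ≈ 16.7 mL/min
|40.7 − 16.7| = 24.0 mL/min

24 mL/min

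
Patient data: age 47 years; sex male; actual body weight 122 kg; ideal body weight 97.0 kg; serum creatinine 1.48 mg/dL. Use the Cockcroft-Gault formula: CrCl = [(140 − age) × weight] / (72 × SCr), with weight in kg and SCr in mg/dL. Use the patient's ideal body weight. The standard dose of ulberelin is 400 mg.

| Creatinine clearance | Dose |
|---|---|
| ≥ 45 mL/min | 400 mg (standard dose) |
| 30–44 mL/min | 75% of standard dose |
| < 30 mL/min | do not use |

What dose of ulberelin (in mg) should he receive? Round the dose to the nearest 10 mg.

400 mg

CrCl = (140 − 47) × 97 / (72 × 1.48) = 9021.0 / 106.56 ≈ 84.7 mL/min
CrCl ≈ 85 mL/min → bracket ≥ 45 mL/min.
100% of 400 mg = 400 mg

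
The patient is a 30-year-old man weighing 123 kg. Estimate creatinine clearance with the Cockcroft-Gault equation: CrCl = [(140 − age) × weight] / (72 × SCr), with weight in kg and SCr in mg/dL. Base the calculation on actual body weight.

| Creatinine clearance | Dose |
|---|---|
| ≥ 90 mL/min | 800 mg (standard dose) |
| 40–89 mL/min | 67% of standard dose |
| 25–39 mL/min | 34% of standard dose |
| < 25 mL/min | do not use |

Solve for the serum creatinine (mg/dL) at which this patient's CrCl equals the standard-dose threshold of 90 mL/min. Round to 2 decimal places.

2.09 mg/dL

Standard dose requires CrCl ≥ 90 mL/min.
Set (140 − 30) × 123 / (72 × SCr) = 90
SCr = (140 − 30) × 123 / (72 × 90) = 2.088 mg/dL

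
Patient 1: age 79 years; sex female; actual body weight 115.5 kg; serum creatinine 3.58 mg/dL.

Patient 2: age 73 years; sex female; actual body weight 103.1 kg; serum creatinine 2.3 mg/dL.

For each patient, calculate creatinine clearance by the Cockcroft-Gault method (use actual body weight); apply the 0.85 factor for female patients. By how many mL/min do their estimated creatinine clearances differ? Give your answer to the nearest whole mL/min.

Patient 1: CrCl = (140 − 79) × 115.5 / (72 × 3.58) × 0.85 = 7045.5 / 257.76 × 0.85 ≈ 23.2 mL/min
Patient 2: CrCl = (140 − 73) × 103.1 / (72 × 2.3) × 0.85 = 6907.7 / 165.60 × 0.85 ≈ 35.5 mL/min
|23.2 − 35.5| = 12.3 mL/min

12 mL/min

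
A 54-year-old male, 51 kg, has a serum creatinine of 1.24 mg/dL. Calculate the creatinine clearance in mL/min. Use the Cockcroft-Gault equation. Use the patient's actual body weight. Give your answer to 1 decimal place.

CrCl = (140 − 54) × 51 / (72 × 1.24) = 4386.0 / 89.28 ≈ 49.1 mL/min

49.1 mL/min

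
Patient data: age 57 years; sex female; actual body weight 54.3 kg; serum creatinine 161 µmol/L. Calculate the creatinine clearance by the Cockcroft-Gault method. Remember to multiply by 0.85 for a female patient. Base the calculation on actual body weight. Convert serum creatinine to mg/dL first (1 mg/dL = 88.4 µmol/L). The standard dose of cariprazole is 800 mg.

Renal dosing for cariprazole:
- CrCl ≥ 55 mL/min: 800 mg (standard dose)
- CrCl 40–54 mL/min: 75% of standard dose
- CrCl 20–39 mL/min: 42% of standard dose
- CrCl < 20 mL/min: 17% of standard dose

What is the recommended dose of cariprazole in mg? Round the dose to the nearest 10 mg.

340 mg

SCr = 161 / 88.4 = 1.821 mg/dL
CrCl = (140 − 57) × 54.3 / (72 × 1.821) × 0.85 = 4506.9 / 131.11 × 0.85 ≈ 29.2 mL/min
CrCl ≈ 29 mL/min → bracket 20–39 mL/min.
42% of 800 mg = 336 mg → 340 mg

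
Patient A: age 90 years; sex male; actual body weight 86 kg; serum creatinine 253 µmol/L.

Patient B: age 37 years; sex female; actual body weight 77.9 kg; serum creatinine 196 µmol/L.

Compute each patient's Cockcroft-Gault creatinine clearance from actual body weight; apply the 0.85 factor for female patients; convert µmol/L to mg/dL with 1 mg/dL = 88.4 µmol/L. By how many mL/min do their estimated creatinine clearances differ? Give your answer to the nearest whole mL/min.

22 mL/min

Patient A: SCr = 253 / 88.4 = 2.862 mg/dL
Patient A: CrCl = (140 − 90) × 86 / (72 × 2.862) = 4300.0 / 206.06 ≈ 20.9 mL/min
Patient B: SCr = 196 / 88.4 = 2.217 mg/dL
Patient B: CrCl = (140 − 37) × 77.9 / (72 × 2.217) × 0.85 = 8023.7 / 159.62 × 0.85 ≈ 42.7 mL/min
|20.9 − 42.7| = 21.8 mL/min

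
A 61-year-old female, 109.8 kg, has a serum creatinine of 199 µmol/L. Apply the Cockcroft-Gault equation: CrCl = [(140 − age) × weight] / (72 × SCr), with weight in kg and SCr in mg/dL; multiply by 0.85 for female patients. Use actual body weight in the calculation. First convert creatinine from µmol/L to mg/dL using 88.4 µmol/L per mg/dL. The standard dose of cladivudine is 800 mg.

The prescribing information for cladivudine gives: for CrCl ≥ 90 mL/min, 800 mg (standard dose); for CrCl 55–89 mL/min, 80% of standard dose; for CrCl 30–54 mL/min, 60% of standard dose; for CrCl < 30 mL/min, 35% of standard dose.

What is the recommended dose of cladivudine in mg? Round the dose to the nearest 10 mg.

480 mg

SCr = 199 / 88.4 = 2.251 mg/dL
CrCl = (140 − 61) × 109.8 / (72 × 2.251) × 0.85 = 8674.2 / 162.07 × 0.85 ≈ 45.5 mL/min
CrCl ≈ 45 mL/min → bracket 30–54 mL/min.
60% of 800 mg = 480 mg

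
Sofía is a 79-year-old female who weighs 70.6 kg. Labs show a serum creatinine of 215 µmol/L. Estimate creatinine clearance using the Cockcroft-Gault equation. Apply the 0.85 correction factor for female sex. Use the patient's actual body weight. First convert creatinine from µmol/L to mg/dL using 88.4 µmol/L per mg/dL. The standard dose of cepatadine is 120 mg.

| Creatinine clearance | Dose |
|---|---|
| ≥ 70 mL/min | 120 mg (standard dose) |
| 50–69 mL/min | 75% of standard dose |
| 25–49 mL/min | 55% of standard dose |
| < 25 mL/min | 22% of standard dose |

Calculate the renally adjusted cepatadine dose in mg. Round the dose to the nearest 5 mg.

25 mg

SCr = 215 / 88.4 = 2.432 mg/dL
CrCl = (140 − 79) × 70.6 / (72 × 2.432) × 0.85 = 4306.6 / 175.10 × 0.85 ≈ 20.9 mL/min
CrCl ≈ 21 mL/min → bracket < 25 mL/min.
22% of 120 mg = 26.4 mg → 25 mg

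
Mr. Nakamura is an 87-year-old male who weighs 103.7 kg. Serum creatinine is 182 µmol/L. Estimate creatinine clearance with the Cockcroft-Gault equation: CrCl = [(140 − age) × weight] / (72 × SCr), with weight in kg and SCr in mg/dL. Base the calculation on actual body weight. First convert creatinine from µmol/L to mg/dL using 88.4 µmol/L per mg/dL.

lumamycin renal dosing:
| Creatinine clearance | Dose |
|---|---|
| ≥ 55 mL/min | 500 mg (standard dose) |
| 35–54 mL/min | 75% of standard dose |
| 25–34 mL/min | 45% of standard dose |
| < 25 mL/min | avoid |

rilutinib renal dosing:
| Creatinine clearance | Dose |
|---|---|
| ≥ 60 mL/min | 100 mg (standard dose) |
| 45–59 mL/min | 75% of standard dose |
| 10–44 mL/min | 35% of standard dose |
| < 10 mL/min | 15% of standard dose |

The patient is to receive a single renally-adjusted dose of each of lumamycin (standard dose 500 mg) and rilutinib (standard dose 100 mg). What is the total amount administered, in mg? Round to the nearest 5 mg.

SCr = 182 / 88.4 = 2.059 mg/dL
CrCl = (140 − 87) × 103.7 / (72 × 2.059) = 5496.1 / 148.25 ≈ 37.1 mL/min
CrCl ≈ 37 mL/min.
lumamycin: 35–54 mL/min → 75% of 500 mg = 375 mg.
rilutinib: 10–44 mL/min → 35% of 100 mg = 35 mg.
Total = 375 + 35 = 410 mg.

410 mg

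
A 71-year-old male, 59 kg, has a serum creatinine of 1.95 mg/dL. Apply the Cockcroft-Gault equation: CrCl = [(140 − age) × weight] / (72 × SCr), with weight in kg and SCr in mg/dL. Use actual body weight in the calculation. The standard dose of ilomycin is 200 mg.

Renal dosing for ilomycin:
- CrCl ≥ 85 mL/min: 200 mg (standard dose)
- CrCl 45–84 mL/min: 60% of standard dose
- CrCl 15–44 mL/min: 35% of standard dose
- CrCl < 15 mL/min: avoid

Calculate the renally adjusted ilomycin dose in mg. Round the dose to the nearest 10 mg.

70 mg

CrCl = (140 − 71) × 59 / (72 × 1.95) = 4071.0 / 140.40 ≈ 29.0 mL/min
CrCl ≈ 29 mL/min → bracket 15–44 mL/min.
35% of 200 mg = 70 mg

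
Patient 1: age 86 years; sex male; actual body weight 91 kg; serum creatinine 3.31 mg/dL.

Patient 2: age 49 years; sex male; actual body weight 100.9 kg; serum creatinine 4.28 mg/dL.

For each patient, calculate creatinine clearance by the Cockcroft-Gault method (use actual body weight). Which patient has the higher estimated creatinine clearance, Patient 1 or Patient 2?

Patient 1: CrCl = (140 − 86) × 91 / (72 × 3.31) = 4914.0 / 238.32 ≈ 20.6 mL/min
Patient 2: CrCl = (140 − 49) × 100.9 / (72 × 4.28) = 9181.9 / 308.16 ≈ 29.8 mL/min
20.6 vs 29.8 mL/min → Patient 2 is higher.

Patient 2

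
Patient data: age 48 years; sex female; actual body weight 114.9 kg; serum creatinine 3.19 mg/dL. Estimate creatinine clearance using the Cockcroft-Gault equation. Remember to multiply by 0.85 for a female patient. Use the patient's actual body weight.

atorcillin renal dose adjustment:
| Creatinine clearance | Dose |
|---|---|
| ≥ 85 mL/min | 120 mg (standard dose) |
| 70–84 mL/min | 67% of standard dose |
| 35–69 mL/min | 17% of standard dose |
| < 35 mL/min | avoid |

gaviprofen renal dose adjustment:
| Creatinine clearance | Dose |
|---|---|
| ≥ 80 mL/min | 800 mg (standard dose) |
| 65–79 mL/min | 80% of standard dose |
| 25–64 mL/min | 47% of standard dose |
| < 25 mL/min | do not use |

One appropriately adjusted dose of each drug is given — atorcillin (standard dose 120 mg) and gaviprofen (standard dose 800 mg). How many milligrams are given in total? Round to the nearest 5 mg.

395 mg

CrCl = (140 − 48) × 114.9 / (72 × 3.19) × 0.85 = 10570.8 / 229.68 × 0.85 ≈ 39.1 mL/min
CrCl ≈ 39 mL/min.
atorcillin: 35–69 mL/min → 17% of 120 mg = 20.4 mg.
gaviprofen: 25–64 mL/min → 47% of 800 mg = 376 mg.
Total = 20.4 + 376 = 396.4 mg.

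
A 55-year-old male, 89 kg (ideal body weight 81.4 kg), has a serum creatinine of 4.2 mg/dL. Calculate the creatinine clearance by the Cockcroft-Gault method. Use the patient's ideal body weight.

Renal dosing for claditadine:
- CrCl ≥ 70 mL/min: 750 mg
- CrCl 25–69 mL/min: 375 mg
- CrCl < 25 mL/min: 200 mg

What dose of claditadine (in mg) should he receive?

CrCl = (140 − 55) × 81.4 / (72 × 4.2) = 6919.0 / 302.40 ≈ 22.9 mL/min
CrCl ≈ 23 mL/min → bracket < 25 mL/min.
Dose for this bracket: 200 mg.

200 mg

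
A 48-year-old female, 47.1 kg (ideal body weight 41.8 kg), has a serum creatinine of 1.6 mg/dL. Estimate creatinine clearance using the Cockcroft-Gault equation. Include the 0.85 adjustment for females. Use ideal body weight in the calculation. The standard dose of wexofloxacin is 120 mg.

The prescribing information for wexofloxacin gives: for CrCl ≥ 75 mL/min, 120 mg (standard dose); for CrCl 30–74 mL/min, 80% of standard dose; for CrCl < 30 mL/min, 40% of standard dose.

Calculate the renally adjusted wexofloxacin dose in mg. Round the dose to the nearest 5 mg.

CrCl = (140 − 48) × 41.8 / (72 × 1.6) × 0.85 = 3845.6 / 115.20 × 0.85 ≈ 28.4 mL/min
CrCl ≈ 28 mL/min → bracket < 30 mL/min.
40% of 120 mg = 48 mg → 50 mg

50 mg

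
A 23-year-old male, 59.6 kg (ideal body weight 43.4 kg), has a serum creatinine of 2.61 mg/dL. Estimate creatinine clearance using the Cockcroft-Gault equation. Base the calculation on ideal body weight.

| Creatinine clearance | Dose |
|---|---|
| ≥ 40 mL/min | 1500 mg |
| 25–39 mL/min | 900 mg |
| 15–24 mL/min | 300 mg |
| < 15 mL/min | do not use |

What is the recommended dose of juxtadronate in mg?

900 mg

CrCl = (140 − 23) × 43.4 / (72 × 2.61) = 5077.8 / 187.92 ≈ 27.0 mL/min
CrCl ≈ 27 mL/min → bracket 25–39 mL/min.
Dose for this bracket: 900 mg.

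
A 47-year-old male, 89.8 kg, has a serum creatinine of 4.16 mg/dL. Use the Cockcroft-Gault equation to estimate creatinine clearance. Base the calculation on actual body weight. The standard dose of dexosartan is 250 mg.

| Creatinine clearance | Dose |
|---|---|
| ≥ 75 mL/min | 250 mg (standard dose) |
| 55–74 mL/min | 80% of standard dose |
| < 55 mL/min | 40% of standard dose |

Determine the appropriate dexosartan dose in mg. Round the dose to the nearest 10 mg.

100 mg

CrCl = (140 − 47) × 89.8 / (72 × 4.16) = 8351.4 / 299.52 ≈ 27.9 mL/min
CrCl ≈ 28 mL/min → bracket < 55 mL/min.
40% of 250 mg = 100 mg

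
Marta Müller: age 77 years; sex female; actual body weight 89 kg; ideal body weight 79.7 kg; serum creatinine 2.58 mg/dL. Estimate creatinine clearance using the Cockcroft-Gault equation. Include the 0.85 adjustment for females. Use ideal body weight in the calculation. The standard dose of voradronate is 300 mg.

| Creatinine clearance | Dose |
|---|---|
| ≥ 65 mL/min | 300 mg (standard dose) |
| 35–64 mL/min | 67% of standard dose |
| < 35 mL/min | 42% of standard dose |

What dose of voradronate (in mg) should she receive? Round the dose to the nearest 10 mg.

CrCl = (140 − 77) × 79.7 / (72 × 2.58) × 0.85 = 5021.1 / 185.76 × 0.85 ≈ 23.0 mL/min
CrCl ≈ 23 mL/min → bracket < 35 mL/min.
42% of 300 mg = 126 mg → 130 mg

130 mg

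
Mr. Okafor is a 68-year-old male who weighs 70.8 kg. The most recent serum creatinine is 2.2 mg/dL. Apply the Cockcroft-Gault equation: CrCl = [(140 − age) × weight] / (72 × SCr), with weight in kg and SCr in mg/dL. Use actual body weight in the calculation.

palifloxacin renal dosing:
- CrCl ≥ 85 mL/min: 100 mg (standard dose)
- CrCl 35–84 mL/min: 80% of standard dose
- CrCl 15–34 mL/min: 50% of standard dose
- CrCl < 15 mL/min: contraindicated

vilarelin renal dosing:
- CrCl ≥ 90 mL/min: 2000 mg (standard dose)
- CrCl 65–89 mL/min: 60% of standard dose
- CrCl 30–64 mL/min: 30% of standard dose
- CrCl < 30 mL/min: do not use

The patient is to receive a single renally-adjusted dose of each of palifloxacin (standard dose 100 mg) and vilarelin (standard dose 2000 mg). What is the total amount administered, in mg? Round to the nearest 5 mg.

650 mg

CrCl = (140 − 68) × 70.8 / (72 × 2.2) = 5097.6 / 158.40 ≈ 32.2 mL/min
CrCl ≈ 32 mL/min.
palifloxacin: 15–34 mL/min → 50% of 100 mg = 50 mg.
vilarelin: 30–64 mL/min → 30% of 2000 mg = 600 mg.
Total = 50 + 600 = 650 mg.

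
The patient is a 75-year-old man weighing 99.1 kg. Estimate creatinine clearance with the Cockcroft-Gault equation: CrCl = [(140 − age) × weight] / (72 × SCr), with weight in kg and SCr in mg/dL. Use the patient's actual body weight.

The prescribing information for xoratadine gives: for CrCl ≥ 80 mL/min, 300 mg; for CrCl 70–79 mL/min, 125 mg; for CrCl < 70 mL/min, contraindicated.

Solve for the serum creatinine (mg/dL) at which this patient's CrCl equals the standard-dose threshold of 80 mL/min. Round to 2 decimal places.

Standard dose requires CrCl ≥ 80 mL/min.
Set (140 − 75) × 99.1 / (72 × SCr) = 80
SCr = (140 − 75) × 99.1 / (72 × 80) = 1.118 mg/dL

1.12 mg/dL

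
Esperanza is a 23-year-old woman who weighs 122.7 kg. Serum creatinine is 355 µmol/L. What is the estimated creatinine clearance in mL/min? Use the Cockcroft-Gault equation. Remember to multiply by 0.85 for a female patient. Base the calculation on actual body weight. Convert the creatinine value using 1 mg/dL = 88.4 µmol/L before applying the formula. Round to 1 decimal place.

SCr = 355 / 88.4 = 4.016 mg/dL
CrCl = (140 − 23) × 122.7 / (72 × 4.016) × 0.85 = 14355.9 / 289.15 × 0.85 ≈ 42.2 mL/min

42.2 mL/min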